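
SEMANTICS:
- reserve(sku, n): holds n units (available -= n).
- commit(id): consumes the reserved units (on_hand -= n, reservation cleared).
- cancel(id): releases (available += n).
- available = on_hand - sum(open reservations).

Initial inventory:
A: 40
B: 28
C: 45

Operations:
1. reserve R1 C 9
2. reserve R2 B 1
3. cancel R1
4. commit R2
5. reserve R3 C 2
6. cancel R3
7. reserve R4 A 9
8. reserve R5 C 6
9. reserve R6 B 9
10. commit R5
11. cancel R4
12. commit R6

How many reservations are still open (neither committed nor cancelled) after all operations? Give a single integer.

Answer: 0

Derivation:
Step 1: reserve R1 C 9 -> on_hand[A=40 B=28 C=45] avail[A=40 B=28 C=36] open={R1}
Step 2: reserve R2 B 1 -> on_hand[A=40 B=28 C=45] avail[A=40 B=27 C=36] open={R1,R2}
Step 3: cancel R1 -> on_hand[A=40 B=28 C=45] avail[A=40 B=27 C=45] open={R2}
Step 4: commit R2 -> on_hand[A=40 B=27 C=45] avail[A=40 B=27 C=45] open={}
Step 5: reserve R3 C 2 -> on_hand[A=40 B=27 C=45] avail[A=40 B=27 C=43] open={R3}
Step 6: cancel R3 -> on_hand[A=40 B=27 C=45] avail[A=40 B=27 C=45] open={}
Step 7: reserve R4 A 9 -> on_hand[A=40 B=27 C=45] avail[A=31 B=27 C=45] open={R4}
Step 8: reserve R5 C 6 -> on_hand[A=40 B=27 C=45] avail[A=31 B=27 C=39] open={R4,R5}
Step 9: reserve R6 B 9 -> on_hand[A=40 B=27 C=45] avail[A=31 B=18 C=39] open={R4,R5,R6}
Step 10: commit R5 -> on_hand[A=40 B=27 C=39] avail[A=31 B=18 C=39] open={R4,R6}
Step 11: cancel R4 -> on_hand[A=40 B=27 C=39] avail[A=40 B=18 C=39] open={R6}
Step 12: commit R6 -> on_hand[A=40 B=18 C=39] avail[A=40 B=18 C=39] open={}
Open reservations: [] -> 0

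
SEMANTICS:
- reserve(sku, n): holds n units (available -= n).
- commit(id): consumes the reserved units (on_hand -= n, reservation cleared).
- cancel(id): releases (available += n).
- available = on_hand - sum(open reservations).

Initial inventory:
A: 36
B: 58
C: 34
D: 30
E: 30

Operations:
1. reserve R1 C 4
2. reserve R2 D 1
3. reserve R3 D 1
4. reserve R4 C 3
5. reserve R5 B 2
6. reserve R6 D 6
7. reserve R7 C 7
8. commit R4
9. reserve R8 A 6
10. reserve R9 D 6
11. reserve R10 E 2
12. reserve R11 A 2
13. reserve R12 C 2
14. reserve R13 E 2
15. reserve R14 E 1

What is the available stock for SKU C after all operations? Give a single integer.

Answer: 18

Derivation:
Step 1: reserve R1 C 4 -> on_hand[A=36 B=58 C=34 D=30 E=30] avail[A=36 B=58 C=30 D=30 E=30] open={R1}
Step 2: reserve R2 D 1 -> on_hand[A=36 B=58 C=34 D=30 E=30] avail[A=36 B=58 C=30 D=29 E=30] open={R1,R2}
Step 3: reserve R3 D 1 -> on_hand[A=36 B=58 C=34 D=30 E=30] avail[A=36 B=58 C=30 D=28 E=30] open={R1,R2,R3}
Step 4: reserve R4 C 3 -> on_hand[A=36 B=58 C=34 D=30 E=30] avail[A=36 B=58 C=27 D=28 E=30] open={R1,R2,R3,R4}
Step 5: reserve R5 B 2 -> on_hand[A=36 B=58 C=34 D=30 E=30] avail[A=36 B=56 C=27 D=28 E=30] open={R1,R2,R3,R4,R5}
Step 6: reserve R6 D 6 -> on_hand[A=36 B=58 C=34 D=30 E=30] avail[A=36 B=56 C=27 D=22 E=30] open={R1,R2,R3,R4,R5,R6}
Step 7: reserve R7 C 7 -> on_hand[A=36 B=58 C=34 D=30 E=30] avail[A=36 B=56 C=20 D=22 E=30] open={R1,R2,R3,R4,R5,R6,R7}
Step 8: commit R4 -> on_hand[A=36 B=58 C=31 D=30 E=30] avail[A=36 B=56 C=20 D=22 E=30] open={R1,R2,R3,R5,R6,R7}
Step 9: reserve R8 A 6 -> on_hand[A=36 B=58 C=31 D=30 E=30] avail[A=30 B=56 C=20 D=22 E=30] open={R1,R2,R3,R5,R6,R7,R8}
Step 10: reserve R9 D 6 -> on_hand[A=36 B=58 C=31 D=30 E=30] avail[A=30 B=56 C=20 D=16 E=30] open={R1,R2,R3,R5,R6,R7,R8,R9}
Step 11: reserve R10 E 2 -> on_hand[A=36 B=58 C=31 D=30 E=30] avail[A=30 B=56 C=20 D=16 E=28] open={R1,R10,R2,R3,R5,R6,R7,R8,R9}
Step 12: reserve R11 A 2 -> on_hand[A=36 B=58 C=31 D=30 E=30] avail[A=28 B=56 C=20 D=16 E=28] open={R1,R10,R11,R2,R3,R5,R6,R7,R8,R9}
Step 13: reserve R12 C 2 -> on_hand[A=36 B=58 C=31 D=30 E=30] avail[A=28 B=56 C=18 D=16 E=28] open={R1,R10,R11,R12,R2,R3,R5,R6,R7,R8,R9}
Step 14: reserve R13 E 2 -> on_hand[A=36 B=58 C=31 D=30 E=30] avail[A=28 B=56 C=18 D=16 E=26] open={R1,R10,R11,R12,R13,R2,R3,R5,R6,R7,R8,R9}
Step 15: reserve R14 E 1 -> on_hand[A=36 B=58 C=31 D=30 E=30] avail[A=28 B=56 C=18 D=16 E=25] open={R1,R10,R11,R12,R13,R14,R2,R3,R5,R6,R7,R8,R9}
Final available[C] = 18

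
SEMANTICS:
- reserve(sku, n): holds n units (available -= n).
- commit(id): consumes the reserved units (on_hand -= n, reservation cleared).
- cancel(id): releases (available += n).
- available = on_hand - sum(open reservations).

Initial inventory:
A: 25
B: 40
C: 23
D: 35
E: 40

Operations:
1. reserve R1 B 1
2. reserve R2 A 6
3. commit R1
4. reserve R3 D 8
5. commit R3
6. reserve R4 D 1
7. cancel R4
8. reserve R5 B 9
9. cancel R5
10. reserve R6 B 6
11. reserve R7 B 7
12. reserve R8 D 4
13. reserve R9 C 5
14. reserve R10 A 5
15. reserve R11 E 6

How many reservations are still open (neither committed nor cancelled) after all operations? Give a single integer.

Answer: 7

Derivation:
Step 1: reserve R1 B 1 -> on_hand[A=25 B=40 C=23 D=35 E=40] avail[A=25 B=39 C=23 D=35 E=40] open={R1}
Step 2: reserve R2 A 6 -> on_hand[A=25 B=40 C=23 D=35 E=40] avail[A=19 B=39 C=23 D=35 E=40] open={R1,R2}
Step 3: commit R1 -> on_hand[A=25 B=39 C=23 D=35 E=40] avail[A=19 B=39 C=23 D=35 E=40] open={R2}
Step 4: reserve R3 D 8 -> on_hand[A=25 B=39 C=23 D=35 E=40] avail[A=19 B=39 C=23 D=27 E=40] open={R2,R3}
Step 5: commit R3 -> on_hand[A=25 B=39 C=23 D=27 E=40] avail[A=19 B=39 C=23 D=27 E=40] open={R2}
Step 6: reserve R4 D 1 -> on_hand[A=25 B=39 C=23 D=27 E=40] avail[A=19 B=39 C=23 D=26 E=40] open={R2,R4}
Step 7: cancel R4 -> on_hand[A=25 B=39 C=23 D=27 E=40] avail[A=19 B=39 C=23 D=27 E=40] open={R2}
Step 8: reserve R5 B 9 -> on_hand[A=25 B=39 C=23 D=27 E=40] avail[A=19 B=30 C=23 D=27 E=40] open={R2,R5}
Step 9: cancel R5 -> on_hand[A=25 B=39 C=23 D=27 E=40] avail[A=19 B=39 C=23 D=27 E=40] open={R2}
Step 10: reserve R6 B 6 -> on_hand[A=25 B=39 C=23 D=27 E=40] avail[A=19 B=33 C=23 D=27 E=40] open={R2,R6}
Step 11: reserve R7 B 7 -> on_hand[A=25 B=39 C=23 D=27 E=40] avail[A=19 B=26 C=23 D=27 E=40] open={R2,R6,R7}
Step 12: reserve R8 D 4 -> on_hand[A=25 B=39 C=23 D=27 E=40] avail[A=19 B=26 C=23 D=23 E=40] open={R2,R6,R7,R8}
Step 13: reserve R9 C 5 -> on_hand[A=25 B=39 C=23 D=27 E=40] avail[A=19 B=26 C=18 D=23 E=40] open={R2,R6,R7,R8,R9}
Step 14: reserve R10 A 5 -> on_hand[A=25 B=39 C=23 D=27 E=40] avail[A=14 B=26 C=18 D=23 E=40] open={R10,R2,R6,R7,R8,R9}
Step 15: reserve R11 E 6 -> on_hand[A=25 B=39 C=23 D=27 E=40] avail[A=14 B=26 C=18 D=23 E=34] open={R10,R11,R2,R6,R7,R8,R9}
Open reservations: ['R10', 'R11', 'R2', 'R6', 'R7', 'R8', 'R9'] -> 7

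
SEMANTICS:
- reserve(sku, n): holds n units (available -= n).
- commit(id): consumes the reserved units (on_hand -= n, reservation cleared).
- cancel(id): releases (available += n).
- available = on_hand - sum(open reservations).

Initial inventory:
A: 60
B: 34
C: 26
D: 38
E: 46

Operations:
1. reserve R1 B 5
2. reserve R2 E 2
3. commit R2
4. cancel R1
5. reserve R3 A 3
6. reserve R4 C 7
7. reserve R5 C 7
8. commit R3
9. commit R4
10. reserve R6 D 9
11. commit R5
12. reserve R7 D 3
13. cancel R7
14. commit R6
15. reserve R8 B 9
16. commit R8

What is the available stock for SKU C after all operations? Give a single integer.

Step 1: reserve R1 B 5 -> on_hand[A=60 B=34 C=26 D=38 E=46] avail[A=60 B=29 C=26 D=38 E=46] open={R1}
Step 2: reserve R2 E 2 -> on_hand[A=60 B=34 C=26 D=38 E=46] avail[A=60 B=29 C=26 D=38 E=44] open={R1,R2}
Step 3: commit R2 -> on_hand[A=60 B=34 C=26 D=38 E=44] avail[A=60 B=29 C=26 D=38 E=44] open={R1}
Step 4: cancel R1 -> on_hand[A=60 B=34 C=26 D=38 E=44] avail[A=60 B=34 C=26 D=38 E=44] open={}
Step 5: reserve R3 A 3 -> on_hand[A=60 B=34 C=26 D=38 E=44] avail[A=57 B=34 C=26 D=38 E=44] open={R3}
Step 6: reserve R4 C 7 -> on_hand[A=60 B=34 C=26 D=38 E=44] avail[A=57 B=34 C=19 D=38 E=44] open={R3,R4}
Step 7: reserve R5 C 7 -> on_hand[A=60 B=34 C=26 D=38 E=44] avail[A=57 B=34 C=12 D=38 E=44] open={R3,R4,R5}
Step 8: commit R3 -> on_hand[A=57 B=34 C=26 D=38 E=44] avail[A=57 B=34 C=12 D=38 E=44] open={R4,R5}
Step 9: commit R4 -> on_hand[A=57 B=34 C=19 D=38 E=44] avail[A=57 B=34 C=12 D=38 E=44] open={R5}
Step 10: reserve R6 D 9 -> on_hand[A=57 B=34 C=19 D=38 E=44] avail[A=57 B=34 C=12 D=29 E=44] open={R5,R6}
Step 11: commit R5 -> on_hand[A=57 B=34 C=12 D=38 E=44] avail[A=57 B=34 C=12 D=29 E=44] open={R6}
Step 12: reserve R7 D 3 -> on_hand[A=57 B=34 C=12 D=38 E=44] avail[A=57 B=34 C=12 D=26 E=44] open={R6,R7}
Step 13: cancel R7 -> on_hand[A=57 B=34 C=12 D=38 E=44] avail[A=57 B=34 C=12 D=29 E=44] open={R6}
Step 14: commit R6 -> on_hand[A=57 B=34 C=12 D=29 E=44] avail[A=57 B=34 C=12 D=29 E=44] open={}
Step 15: reserve R8 B 9 -> on_hand[A=57 B=34 C=12 D=29 E=44] avail[A=57 B=25 C=12 D=29 E=44] open={R8}
Step 16: commit R8 -> on_hand[A=57 B=25 C=12 D=29 E=44] avail[A=57 B=25 C=12 D=29 E=44] open={}
Final available[C] = 12

Answer: 12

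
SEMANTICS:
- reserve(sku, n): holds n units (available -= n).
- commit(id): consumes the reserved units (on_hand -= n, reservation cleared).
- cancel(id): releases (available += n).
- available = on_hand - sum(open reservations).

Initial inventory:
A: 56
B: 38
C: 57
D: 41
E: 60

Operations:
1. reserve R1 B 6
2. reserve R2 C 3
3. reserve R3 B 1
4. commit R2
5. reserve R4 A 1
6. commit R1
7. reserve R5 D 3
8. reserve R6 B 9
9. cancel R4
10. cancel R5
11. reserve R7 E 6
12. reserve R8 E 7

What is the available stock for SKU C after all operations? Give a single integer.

Step 1: reserve R1 B 6 -> on_hand[A=56 B=38 C=57 D=41 E=60] avail[A=56 B=32 C=57 D=41 E=60] open={R1}
Step 2: reserve R2 C 3 -> on_hand[A=56 B=38 C=57 D=41 E=60] avail[A=56 B=32 C=54 D=41 E=60] open={R1,R2}
Step 3: reserve R3 B 1 -> on_hand[A=56 B=38 C=57 D=41 E=60] avail[A=56 B=31 C=54 D=41 E=60] open={R1,R2,R3}
Step 4: commit R2 -> on_hand[A=56 B=38 C=54 D=41 E=60] avail[A=56 B=31 C=54 D=41 E=60] open={R1,R3}
Step 5: reserve R4 A 1 -> on_hand[A=56 B=38 C=54 D=41 E=60] avail[A=55 B=31 C=54 D=41 E=60] open={R1,R3,R4}
Step 6: commit R1 -> on_hand[A=56 B=32 C=54 D=41 E=60] avail[A=55 B=31 C=54 D=41 E=60] open={R3,R4}
Step 7: reserve R5 D 3 -> on_hand[A=56 B=32 C=54 D=41 E=60] avail[A=55 B=31 C=54 D=38 E=60] open={R3,R4,R5}
Step 8: reserve R6 B 9 -> on_hand[A=56 B=32 C=54 D=41 E=60] avail[A=55 B=22 C=54 D=38 E=60] open={R3,R4,R5,R6}
Step 9: cancel R4 -> on_hand[A=56 B=32 C=54 D=41 E=60] avail[A=56 B=22 C=54 D=38 E=60] open={R3,R5,R6}
Step 10: cancel R5 -> on_hand[A=56 B=32 C=54 D=41 E=60] avail[A=56 B=22 C=54 D=41 E=60] open={R3,R6}
Step 11: reserve R7 E 6 -> on_hand[A=56 B=32 C=54 D=41 E=60] avail[A=56 B=22 C=54 D=41 E=54] open={R3,R6,R7}
Step 12: reserve R8 E 7 -> on_hand[A=56 B=32 C=54 D=41 E=60] avail[A=56 B=22 C=54 D=41 E=47] open={R3,R6,R7,R8}
Final available[C] = 54

Answer: 54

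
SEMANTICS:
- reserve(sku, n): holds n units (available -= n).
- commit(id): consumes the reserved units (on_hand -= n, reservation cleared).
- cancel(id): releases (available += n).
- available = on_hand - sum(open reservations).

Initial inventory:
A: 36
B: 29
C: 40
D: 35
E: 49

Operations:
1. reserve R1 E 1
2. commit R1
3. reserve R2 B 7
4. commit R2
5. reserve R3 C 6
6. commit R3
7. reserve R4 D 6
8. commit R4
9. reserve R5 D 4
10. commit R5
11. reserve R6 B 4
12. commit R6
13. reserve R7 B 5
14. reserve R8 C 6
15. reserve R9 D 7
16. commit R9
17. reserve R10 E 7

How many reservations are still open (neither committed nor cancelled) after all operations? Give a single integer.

Answer: 3

Derivation:
Step 1: reserve R1 E 1 -> on_hand[A=36 B=29 C=40 D=35 E=49] avail[A=36 B=29 C=40 D=35 E=48] open={R1}
Step 2: commit R1 -> on_hand[A=36 B=29 C=40 D=35 E=48] avail[A=36 B=29 C=40 D=35 E=48] open={}
Step 3: reserve R2 B 7 -> on_hand[A=36 B=29 C=40 D=35 E=48] avail[A=36 B=22 C=40 D=35 E=48] open={R2}
Step 4: commit R2 -> on_hand[A=36 B=22 C=40 D=35 E=48] avail[A=36 B=22 C=40 D=35 E=48] open={}
Step 5: reserve R3 C 6 -> on_hand[A=36 B=22 C=40 D=35 E=48] avail[A=36 B=22 C=34 D=35 E=48] open={R3}
Step 6: commit R3 -> on_hand[A=36 B=22 C=34 D=35 E=48] avail[A=36 B=22 C=34 D=35 E=48] open={}
Step 7: reserve R4 D 6 -> on_hand[A=36 B=22 C=34 D=35 E=48] avail[A=36 B=22 C=34 D=29 E=48] open={R4}
Step 8: commit R4 -> on_hand[A=36 B=22 C=34 D=29 E=48] avail[A=36 B=22 C=34 D=29 E=48] open={}
Step 9: reserve R5 D 4 -> on_hand[A=36 B=22 C=34 D=29 E=48] avail[A=36 B=22 C=34 D=25 E=48] open={R5}
Step 10: commit R5 -> on_hand[A=36 B=22 C=34 D=25 E=48] avail[A=36 B=22 C=34 D=25 E=48] open={}
Step 11: reserve R6 B 4 -> on_hand[A=36 B=22 C=34 D=25 E=48] avail[A=36 B=18 C=34 D=25 E=48] open={R6}
Step 12: commit R6 -> on_hand[A=36 B=18 C=34 D=25 E=48] avail[A=36 B=18 C=34 D=25 E=48] open={}
Step 13: reserve R7 B 5 -> on_hand[A=36 B=18 C=34 D=25 E=48] avail[A=36 B=13 C=34 D=25 E=48] open={R7}
Step 14: reserve R8 C 6 -> on_hand[A=36 B=18 C=34 D=25 E=48] avail[A=36 B=13 C=28 D=25 E=48] open={R7,R8}
Step 15: reserve R9 D 7 -> on_hand[A=36 B=18 C=34 D=25 E=48] avail[A=36 B=13 C=28 D=18 E=48] open={R7,R8,R9}
Step 16: commit R9 -> on_hand[A=36 B=18 C=34 D=18 E=48] avail[A=36 B=13 C=28 D=18 E=48] open={R7,R8}
Step 17: reserve R10 E 7 -> on_hand[A=36 B=18 C=34 D=18 E=48] avail[A=36 B=13 C=28 D=18 E=41] open={R10,R7,R8}
Open reservations: ['R10', 'R7', 'R8'] -> 3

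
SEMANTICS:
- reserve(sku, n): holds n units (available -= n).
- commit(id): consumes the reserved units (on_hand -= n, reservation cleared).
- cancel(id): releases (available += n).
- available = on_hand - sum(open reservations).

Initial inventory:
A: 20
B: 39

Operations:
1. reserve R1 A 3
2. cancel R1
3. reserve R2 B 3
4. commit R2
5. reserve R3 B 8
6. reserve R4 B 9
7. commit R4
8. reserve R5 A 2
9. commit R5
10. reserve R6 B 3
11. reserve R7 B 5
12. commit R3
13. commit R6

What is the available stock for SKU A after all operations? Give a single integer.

Answer: 18

Derivation:
Step 1: reserve R1 A 3 -> on_hand[A=20 B=39] avail[A=17 B=39] open={R1}
Step 2: cancel R1 -> on_hand[A=20 B=39] avail[A=20 B=39] open={}
Step 3: reserve R2 B 3 -> on_hand[A=20 B=39] avail[A=20 B=36] open={R2}
Step 4: commit R2 -> on_hand[A=20 B=36] avail[A=20 B=36] open={}
Step 5: reserve R3 B 8 -> on_hand[A=20 B=36] avail[A=20 B=28] open={R3}
Step 6: reserve R4 B 9 -> on_hand[A=20 B=36] avail[A=20 B=19] open={R3,R4}
Step 7: commit R4 -> on_hand[A=20 B=27] avail[A=20 B=19] open={R3}
Step 8: reserve R5 A 2 -> on_hand[A=20 B=27] avail[A=18 B=19] open={R3,R5}
Step 9: commit R5 -> on_hand[A=18 B=27] avail[A=18 B=19] open={R3}
Step 10: reserve R6 B 3 -> on_hand[A=18 B=27] avail[A=18 B=16] open={R3,R6}
Step 11: reserve R7 B 5 -> on_hand[A=18 B=27] avail[A=18 B=11] open={R3,R6,R7}
Step 12: commit R3 -> on_hand[A=18 B=19] avail[A=18 B=11] open={R6,R7}
Step 13: commit R6 -> on_hand[A=18 B=16] avail[A=18 B=11] open={R7}
Final available[A] = 18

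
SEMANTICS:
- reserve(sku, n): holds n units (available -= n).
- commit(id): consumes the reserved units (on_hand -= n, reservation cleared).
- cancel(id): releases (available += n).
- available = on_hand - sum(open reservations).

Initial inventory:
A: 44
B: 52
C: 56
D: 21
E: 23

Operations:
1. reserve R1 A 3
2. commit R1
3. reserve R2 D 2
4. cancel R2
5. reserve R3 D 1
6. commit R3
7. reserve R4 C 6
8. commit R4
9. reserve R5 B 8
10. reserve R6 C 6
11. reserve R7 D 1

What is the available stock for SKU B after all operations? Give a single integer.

Answer: 44

Derivation:
Step 1: reserve R1 A 3 -> on_hand[A=44 B=52 C=56 D=21 E=23] avail[A=41 B=52 C=56 D=21 E=23] open={R1}
Step 2: commit R1 -> on_hand[A=41 B=52 C=56 D=21 E=23] avail[A=41 B=52 C=56 D=21 E=23] open={}
Step 3: reserve R2 D 2 -> on_hand[A=41 B=52 C=56 D=21 E=23] avail[A=41 B=52 C=56 D=19 E=23] open={R2}
Step 4: cancel R2 -> on_hand[A=41 B=52 C=56 D=21 E=23] avail[A=41 B=52 C=56 D=21 E=23] open={}
Step 5: reserve R3 D 1 -> on_hand[A=41 B=52 C=56 D=21 E=23] avail[A=41 B=52 C=56 D=20 E=23] open={R3}
Step 6: commit R3 -> on_hand[A=41 B=52 C=56 D=20 E=23] avail[A=41 B=52 C=56 D=20 E=23] open={}
Step 7: reserve R4 C 6 -> on_hand[A=41 B=52 C=56 D=20 E=23] avail[A=41 B=52 C=50 D=20 E=23] open={R4}
Step 8: commit R4 -> on_hand[A=41 B=52 C=50 D=20 E=23] avail[A=41 B=52 C=50 D=20 E=23] open={}
Step 9: reserve R5 B 8 -> on_hand[A=41 B=52 C=50 D=20 E=23] avail[A=41 B=44 C=50 D=20 E=23] open={R5}
Step 10: reserve R6 C 6 -> on_hand[A=41 B=52 C=50 D=20 E=23] avail[A=41 B=44 C=44 D=20 E=23] open={R5,R6}
Step 11: reserve R7 D 1 -> on_hand[A=41 B=52 C=50 D=20 E=23] avail[A=41 B=44 C=44 D=19 E=23] open={R5,R6,R7}
Final available[B] = 44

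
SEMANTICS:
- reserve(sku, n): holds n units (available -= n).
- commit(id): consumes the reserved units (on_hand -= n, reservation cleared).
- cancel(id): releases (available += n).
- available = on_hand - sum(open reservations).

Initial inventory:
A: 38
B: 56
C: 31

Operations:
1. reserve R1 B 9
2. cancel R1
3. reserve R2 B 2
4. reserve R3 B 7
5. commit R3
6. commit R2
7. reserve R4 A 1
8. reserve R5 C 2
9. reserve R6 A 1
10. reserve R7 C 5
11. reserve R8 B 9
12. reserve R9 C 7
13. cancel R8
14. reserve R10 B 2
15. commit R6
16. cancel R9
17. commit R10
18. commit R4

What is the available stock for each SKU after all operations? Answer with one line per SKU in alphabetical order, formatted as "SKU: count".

Answer: A: 36
B: 45
C: 24

Derivation:
Step 1: reserve R1 B 9 -> on_hand[A=38 B=56 C=31] avail[A=38 B=47 C=31] open={R1}
Step 2: cancel R1 -> on_hand[A=38 B=56 C=31] avail[A=38 B=56 C=31] open={}
Step 3: reserve R2 B 2 -> on_hand[A=38 B=56 C=31] avail[A=38 B=54 C=31] open={R2}
Step 4: reserve R3 B 7 -> on_hand[A=38 B=56 C=31] avail[A=38 B=47 C=31] open={R2,R3}
Step 5: commit R3 -> on_hand[A=38 B=49 C=31] avail[A=38 B=47 C=31] open={R2}
Step 6: commit R2 -> on_hand[A=38 B=47 C=31] avail[A=38 B=47 C=31] open={}
Step 7: reserve R4 A 1 -> on_hand[A=38 B=47 C=31] avail[A=37 B=47 C=31] open={R4}
Step 8: reserve R5 C 2 -> on_hand[A=38 B=47 C=31] avail[A=37 B=47 C=29] open={R4,R5}
Step 9: reserve R6 A 1 -> on_hand[A=38 B=47 C=31] avail[A=36 B=47 C=29] open={R4,R5,R6}
Step 10: reserve R7 C 5 -> on_hand[A=38 B=47 C=31] avail[A=36 B=47 C=24] open={R4,R5,R6,R7}
Step 11: reserve R8 B 9 -> on_hand[A=38 B=47 C=31] avail[A=36 B=38 C=24] open={R4,R5,R6,R7,R8}
Step 12: reserve R9 C 7 -> on_hand[A=38 B=47 C=31] avail[A=36 B=38 C=17] open={R4,R5,R6,R7,R8,R9}
Step 13: cancel R8 -> on_hand[A=38 B=47 C=31] avail[A=36 B=47 C=17] open={R4,R5,R6,R7,R9}
Step 14: reserve R10 B 2 -> on_hand[A=38 B=47 C=31] avail[A=36 B=45 C=17] open={R10,R4,R5,R6,R7,R9}
Step 15: commit R6 -> on_hand[A=37 B=47 C=31] avail[A=36 B=45 C=17] open={R10,R4,R5,R7,R9}
Step 16: cancel R9 -> on_hand[A=37 B=47 C=31] avail[A=36 B=45 C=24] open={R10,R4,R5,R7}
Step 17: commit R10 -> on_hand[A=37 B=45 C=31] avail[A=36 B=45 C=24] open={R4,R5,R7}
Step 18: commit R4 -> on_hand[A=36 B=45 C=31] avail[A=36 B=45 C=24] open={R5,R7}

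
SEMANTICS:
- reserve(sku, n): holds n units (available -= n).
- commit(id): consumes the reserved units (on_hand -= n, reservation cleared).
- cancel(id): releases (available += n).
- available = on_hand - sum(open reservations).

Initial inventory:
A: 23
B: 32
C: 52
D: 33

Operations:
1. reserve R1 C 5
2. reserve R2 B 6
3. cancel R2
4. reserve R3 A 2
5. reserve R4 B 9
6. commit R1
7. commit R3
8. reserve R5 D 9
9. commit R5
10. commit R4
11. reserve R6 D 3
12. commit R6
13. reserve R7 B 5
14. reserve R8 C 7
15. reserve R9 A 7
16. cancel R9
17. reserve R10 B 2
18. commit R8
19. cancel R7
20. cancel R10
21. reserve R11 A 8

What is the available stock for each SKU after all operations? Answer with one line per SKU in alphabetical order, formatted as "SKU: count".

Step 1: reserve R1 C 5 -> on_hand[A=23 B=32 C=52 D=33] avail[A=23 B=32 C=47 D=33] open={R1}
Step 2: reserve R2 B 6 -> on_hand[A=23 B=32 C=52 D=33] avail[A=23 B=26 C=47 D=33] open={R1,R2}
Step 3: cancel R2 -> on_hand[A=23 B=32 C=52 D=33] avail[A=23 B=32 C=47 D=33] open={R1}
Step 4: reserve R3 A 2 -> on_hand[A=23 B=32 C=52 D=33] avail[A=21 B=32 C=47 D=33] open={R1,R3}
Step 5: reserve R4 B 9 -> on_hand[A=23 B=32 C=52 D=33] avail[A=21 B=23 C=47 D=33] open={R1,R3,R4}
Step 6: commit R1 -> on_hand[A=23 B=32 C=47 D=33] avail[A=21 B=23 C=47 D=33] open={R3,R4}
Step 7: commit R3 -> on_hand[A=21 B=32 C=47 D=33] avail[A=21 B=23 C=47 D=33] open={R4}
Step 8: reserve R5 D 9 -> on_hand[A=21 B=32 C=47 D=33] avail[A=21 B=23 C=47 D=24] open={R4,R5}
Step 9: commit R5 -> on_hand[A=21 B=32 C=47 D=24] avail[A=21 B=23 C=47 D=24] open={R4}
Step 10: commit R4 -> on_hand[A=21 B=23 C=47 D=24] avail[A=21 B=23 C=47 D=24] open={}
Step 11: reserve R6 D 3 -> on_hand[A=21 B=23 C=47 D=24] avail[A=21 B=23 C=47 D=21] open={R6}
Step 12: commit R6 -> on_hand[A=21 B=23 C=47 D=21] avail[A=21 B=23 C=47 D=21] open={}
Step 13: reserve R7 B 5 -> on_hand[A=21 B=23 C=47 D=21] avail[A=21 B=18 C=47 D=21] open={R7}
Step 14: reserve R8 C 7 -> on_hand[A=21 B=23 C=47 D=21] avail[A=21 B=18 C=40 D=21] open={R7,R8}
Step 15: reserve R9 A 7 -> on_hand[A=21 B=23 C=47 D=21] avail[A=14 B=18 C=40 D=21] open={R7,R8,R9}
Step 16: cancel R9 -> on_hand[A=21 B=23 C=47 D=21] avail[A=21 B=18 C=40 D=21] open={R7,R8}
Step 17: reserve R10 B 2 -> on_hand[A=21 B=23 C=47 D=21] avail[A=21 B=16 C=40 D=21] open={R10,R7,R8}
Step 18: commit R8 -> on_hand[A=21 B=23 C=40 D=21] avail[A=21 B=16 C=40 D=21] open={R10,R7}
Step 19: cancel R7 -> on_hand[A=21 B=23 C=40 D=21] avail[A=21 B=21 C=40 D=21] open={R10}
Step 20: cancel R10 -> on_hand[A=21 B=23 C=40 D=21] avail[A=21 B=23 C=40 D=21] open={}
Step 21: reserve R11 A 8 -> on_hand[A=21 B=23 C=40 D=21] avail[A=13 B=23 C=40 D=21] open={R11}

Answer: A: 13
B: 23
C: 40
D: 21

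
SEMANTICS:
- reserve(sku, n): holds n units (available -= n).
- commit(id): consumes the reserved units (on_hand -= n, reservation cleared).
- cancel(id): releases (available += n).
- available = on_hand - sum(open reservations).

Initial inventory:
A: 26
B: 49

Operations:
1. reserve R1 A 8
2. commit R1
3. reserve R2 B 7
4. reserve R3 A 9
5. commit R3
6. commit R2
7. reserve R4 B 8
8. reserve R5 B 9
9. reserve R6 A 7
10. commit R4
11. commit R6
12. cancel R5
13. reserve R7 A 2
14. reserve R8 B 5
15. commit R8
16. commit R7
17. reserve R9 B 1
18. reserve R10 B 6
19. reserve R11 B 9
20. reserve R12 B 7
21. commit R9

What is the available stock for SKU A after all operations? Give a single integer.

Answer: 0

Derivation:
Step 1: reserve R1 A 8 -> on_hand[A=26 B=49] avail[A=18 B=49] open={R1}
Step 2: commit R1 -> on_hand[A=18 B=49] avail[A=18 B=49] open={}
Step 3: reserve R2 B 7 -> on_hand[A=18 B=49] avail[A=18 B=42] open={R2}
Step 4: reserve R3 A 9 -> on_hand[A=18 B=49] avail[A=9 B=42] open={R2,R3}
Step 5: commit R3 -> on_hand[A=9 B=49] avail[A=9 B=42] open={R2}
Step 6: commit R2 -> on_hand[A=9 B=42] avail[A=9 B=42] open={}
Step 7: reserve R4 B 8 -> on_hand[A=9 B=42] avail[A=9 B=34] open={R4}
Step 8: reserve R5 B 9 -> on_hand[A=9 B=42] avail[A=9 B=25] open={R4,R5}
Step 9: reserve R6 A 7 -> on_hand[A=9 B=42] avail[A=2 B=25] open={R4,R5,R6}
Step 10: commit R4 -> on_hand[A=9 B=34] avail[A=2 B=25] open={R5,R6}
Step 11: commit R6 -> on_hand[A=2 B=34] avail[A=2 B=25] open={R5}
Step 12: cancel R5 -> on_hand[A=2 B=34] avail[A=2 B=34] open={}
Step 13: reserve R7 A 2 -> on_hand[A=2 B=34] avail[A=0 B=34] open={R7}
Step 14: reserve R8 B 5 -> on_hand[A=2 B=34] avail[A=0 B=29] open={R7,R8}
Step 15: commit R8 -> on_hand[A=2 B=29] avail[A=0 B=29] open={R7}
Step 16: commit R7 -> on_hand[A=0 B=29] avail[A=0 B=29] open={}
Step 17: reserve R9 B 1 -> on_hand[A=0 B=29] avail[A=0 B=28] open={R9}
Step 18: reserve R10 B 6 -> on_hand[A=0 B=29] avail[A=0 B=22] open={R10,R9}
Step 19: reserve R11 B 9 -> on_hand[A=0 B=29] avail[A=0 B=13] open={R10,R11,R9}
Step 20: reserve R12 B 7 -> on_hand[A=0 B=29] avail[A=0 B=6] open={R10,R11,R12,R9}
Step 21: commit R9 -> on_hand[A=0 B=28] avail[A=0 B=6] open={R10,R11,R12}
Final available[A] = 0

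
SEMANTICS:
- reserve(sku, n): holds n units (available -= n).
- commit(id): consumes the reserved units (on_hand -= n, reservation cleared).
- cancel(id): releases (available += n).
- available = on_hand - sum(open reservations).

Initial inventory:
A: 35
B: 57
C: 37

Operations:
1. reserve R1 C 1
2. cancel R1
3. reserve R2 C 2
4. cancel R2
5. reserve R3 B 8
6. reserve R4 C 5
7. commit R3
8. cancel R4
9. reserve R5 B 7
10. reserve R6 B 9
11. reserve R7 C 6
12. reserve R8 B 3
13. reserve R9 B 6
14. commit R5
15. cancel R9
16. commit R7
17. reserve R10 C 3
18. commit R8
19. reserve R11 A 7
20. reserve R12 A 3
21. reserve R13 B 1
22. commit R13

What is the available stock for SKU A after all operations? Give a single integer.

Step 1: reserve R1 C 1 -> on_hand[A=35 B=57 C=37] avail[A=35 B=57 C=36] open={R1}
Step 2: cancel R1 -> on_hand[A=35 B=57 C=37] avail[A=35 B=57 C=37] open={}
Step 3: reserve R2 C 2 -> on_hand[A=35 B=57 C=37] avail[A=35 B=57 C=35] open={R2}
Step 4: cancel R2 -> on_hand[A=35 B=57 C=37] avail[A=35 B=57 C=37] open={}
Step 5: reserve R3 B 8 -> on_hand[A=35 B=57 C=37] avail[A=35 B=49 C=37] open={R3}
Step 6: reserve R4 C 5 -> on_hand[A=35 B=57 C=37] avail[A=35 B=49 C=32] open={R3,R4}
Step 7: commit R3 -> on_hand[A=35 B=49 C=37] avail[A=35 B=49 C=32] open={R4}
Step 8: cancel R4 -> on_hand[A=35 B=49 C=37] avail[A=35 B=49 C=37] open={}
Step 9: reserve R5 B 7 -> on_hand[A=35 B=49 C=37] avail[A=35 B=42 C=37] open={R5}
Step 10: reserve R6 B 9 -> on_hand[A=35 B=49 C=37] avail[A=35 B=33 C=37] open={R5,R6}
Step 11: reserve R7 C 6 -> on_hand[A=35 B=49 C=37] avail[A=35 B=33 C=31] open={R5,R6,R7}
Step 12: reserve R8 B 3 -> on_hand[A=35 B=49 C=37] avail[A=35 B=30 C=31] open={R5,R6,R7,R8}
Step 13: reserve R9 B 6 -> on_hand[A=35 B=49 C=37] avail[A=35 B=24 C=31] open={R5,R6,R7,R8,R9}
Step 14: commit R5 -> on_hand[A=35 B=42 C=37] avail[A=35 B=24 C=31] open={R6,R7,R8,R9}
Step 15: cancel R9 -> on_hand[A=35 B=42 C=37] avail[A=35 B=30 C=31] open={R6,R7,R8}
Step 16: commit R7 -> on_hand[A=35 B=42 C=31] avail[A=35 B=30 C=31] open={R6,R8}
Step 17: reserve R10 C 3 -> on_hand[A=35 B=42 C=31] avail[A=35 B=30 C=28] open={R10,R6,R8}
Step 18: commit R8 -> on_hand[A=35 B=39 C=31] avail[A=35 B=30 C=28] open={R10,R6}
Step 19: reserve R11 A 7 -> on_hand[A=35 B=39 C=31] avail[A=28 B=30 C=28] open={R10,R11,R6}
Step 20: reserve R12 A 3 -> on_hand[A=35 B=39 C=31] avail[A=25 B=30 C=28] open={R10,R11,R12,R6}
Step 21: reserve R13 B 1 -> on_hand[A=35 B=39 C=31] avail[A=25 B=29 C=28] open={R10,R11,R12,R13,R6}
Step 22: commit R13 -> on_hand[A=35 B=38 C=31] avail[A=25 B=29 C=28] open={R10,R11,R12,R6}
Final available[A] = 25

Answer: 25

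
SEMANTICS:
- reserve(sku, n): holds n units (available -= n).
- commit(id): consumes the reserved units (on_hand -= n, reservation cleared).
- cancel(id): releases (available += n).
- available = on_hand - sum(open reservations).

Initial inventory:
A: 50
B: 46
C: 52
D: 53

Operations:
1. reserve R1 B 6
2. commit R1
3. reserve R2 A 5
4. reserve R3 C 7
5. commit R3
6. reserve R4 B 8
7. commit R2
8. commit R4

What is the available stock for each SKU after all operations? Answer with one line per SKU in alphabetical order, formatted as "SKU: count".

Answer: A: 45
B: 32
C: 45
D: 53

Derivation:
Step 1: reserve R1 B 6 -> on_hand[A=50 B=46 C=52 D=53] avail[A=50 B=40 C=52 D=53] open={R1}
Step 2: commit R1 -> on_hand[A=50 B=40 C=52 D=53] avail[A=50 B=40 C=52 D=53] open={}
Step 3: reserve R2 A 5 -> on_hand[A=50 B=40 C=52 D=53] avail[A=45 B=40 C=52 D=53] open={R2}
Step 4: reserve R3 C 7 -> on_hand[A=50 B=40 C=52 D=53] avail[A=45 B=40 C=45 D=53] open={R2,R3}
Step 5: commit R3 -> on_hand[A=50 B=40 C=45 D=53] avail[A=45 B=40 C=45 D=53] open={R2}
Step 6: reserve R4 B 8 -> on_hand[A=50 B=40 C=45 D=53] avail[A=45 B=32 C=45 D=53] open={R2,R4}
Step 7: commit R2 -> on_hand[A=45 B=40 C=45 D=53] avail[A=45 B=32 C=45 D=53] open={R4}
Step 8: commit R4 -> on_hand[A=45 B=32 C=45 D=53] avail[A=45 B=32 C=45 D=53] open={}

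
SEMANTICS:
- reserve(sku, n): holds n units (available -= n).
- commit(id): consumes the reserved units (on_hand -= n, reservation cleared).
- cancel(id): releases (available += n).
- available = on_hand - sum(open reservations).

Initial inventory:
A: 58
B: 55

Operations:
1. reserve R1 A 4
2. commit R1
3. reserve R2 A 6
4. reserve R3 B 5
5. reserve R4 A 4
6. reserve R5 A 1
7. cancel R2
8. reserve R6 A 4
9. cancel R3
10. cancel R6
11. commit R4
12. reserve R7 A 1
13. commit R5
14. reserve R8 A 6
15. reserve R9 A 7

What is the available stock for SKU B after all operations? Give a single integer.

Answer: 55

Derivation:
Step 1: reserve R1 A 4 -> on_hand[A=58 B=55] avail[A=54 B=55] open={R1}
Step 2: commit R1 -> on_hand[A=54 B=55] avail[A=54 B=55] open={}
Step 3: reserve R2 A 6 -> on_hand[A=54 B=55] avail[A=48 B=55] open={R2}
Step 4: reserve R3 B 5 -> on_hand[A=54 B=55] avail[A=48 B=50] open={R2,R3}
Step 5: reserve R4 A 4 -> on_hand[A=54 B=55] avail[A=44 B=50] open={R2,R3,R4}
Step 6: reserve R5 A 1 -> on_hand[A=54 B=55] avail[A=43 B=50] open={R2,R3,R4,R5}
Step 7: cancel R2 -> on_hand[A=54 B=55] avail[A=49 B=50] open={R3,R4,R5}
Step 8: reserve R6 A 4 -> on_hand[A=54 B=55] avail[A=45 B=50] open={R3,R4,R5,R6}
Step 9: cancel R3 -> on_hand[A=54 B=55] avail[A=45 B=55] open={R4,R5,R6}
Step 10: cancel R6 -> on_hand[A=54 B=55] avail[A=49 B=55] open={R4,R5}
Step 11: commit R4 -> on_hand[A=50 B=55] avail[A=49 B=55] open={R5}
Step 12: reserve R7 A 1 -> on_hand[A=50 B=55] avail[A=48 B=55] open={R5,R7}
Step 13: commit R5 -> on_hand[A=49 B=55] avail[A=48 B=55] open={R7}
Step 14: reserve R8 A 6 -> on_hand[A=49 B=55] avail[A=42 B=55] open={R7,R8}
Step 15: reserve R9 A 7 -> on_hand[A=49 B=55] avail[A=35 B=55] open={R7,R8,R9}
Final available[B] = 55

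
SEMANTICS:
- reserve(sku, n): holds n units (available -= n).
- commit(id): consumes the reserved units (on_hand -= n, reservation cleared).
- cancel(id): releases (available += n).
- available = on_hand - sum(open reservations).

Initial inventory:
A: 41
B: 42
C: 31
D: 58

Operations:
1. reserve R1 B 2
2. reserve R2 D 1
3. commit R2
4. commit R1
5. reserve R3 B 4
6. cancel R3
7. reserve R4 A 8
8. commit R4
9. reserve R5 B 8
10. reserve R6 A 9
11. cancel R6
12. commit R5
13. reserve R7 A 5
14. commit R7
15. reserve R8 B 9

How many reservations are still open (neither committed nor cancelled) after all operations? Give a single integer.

Step 1: reserve R1 B 2 -> on_hand[A=41 B=42 C=31 D=58] avail[A=41 B=40 C=31 D=58] open={R1}
Step 2: reserve R2 D 1 -> on_hand[A=41 B=42 C=31 D=58] avail[A=41 B=40 C=31 D=57] open={R1,R2}
Step 3: commit R2 -> on_hand[A=41 B=42 C=31 D=57] avail[A=41 B=40 C=31 D=57] open={R1}
Step 4: commit R1 -> on_hand[A=41 B=40 C=31 D=57] avail[A=41 B=40 C=31 D=57] open={}
Step 5: reserve R3 B 4 -> on_hand[A=41 B=40 C=31 D=57] avail[A=41 B=36 C=31 D=57] open={R3}
Step 6: cancel R3 -> on_hand[A=41 B=40 C=31 D=57] avail[A=41 B=40 C=31 D=57] open={}
Step 7: reserve R4 A 8 -> on_hand[A=41 B=40 C=31 D=57] avail[A=33 B=40 C=31 D=57] open={R4}
Step 8: commit R4 -> on_hand[A=33 B=40 C=31 D=57] avail[A=33 B=40 C=31 D=57] open={}
Step 9: reserve R5 B 8 -> on_hand[A=33 B=40 C=31 D=57] avail[A=33 B=32 C=31 D=57] open={R5}
Step 10: reserve R6 A 9 -> on_hand[A=33 B=40 C=31 D=57] avail[A=24 B=32 C=31 D=57] open={R5,R6}
Step 11: cancel R6 -> on_hand[A=33 B=40 C=31 D=57] avail[A=33 B=32 C=31 D=57] open={R5}
Step 12: commit R5 -> on_hand[A=33 B=32 C=31 D=57] avail[A=33 B=32 C=31 D=57] open={}
Step 13: reserve R7 A 5 -> on_hand[A=33 B=32 C=31 D=57] avail[A=28 B=32 C=31 D=57] open={R7}
Step 14: commit R7 -> on_hand[A=28 B=32 C=31 D=57] avail[A=28 B=32 C=31 D=57] open={}
Step 15: reserve R8 B 9 -> on_hand[A=28 B=32 C=31 D=57] avail[A=28 B=23 C=31 D=57] open={R8}
Open reservations: ['R8'] -> 1

Answer: 1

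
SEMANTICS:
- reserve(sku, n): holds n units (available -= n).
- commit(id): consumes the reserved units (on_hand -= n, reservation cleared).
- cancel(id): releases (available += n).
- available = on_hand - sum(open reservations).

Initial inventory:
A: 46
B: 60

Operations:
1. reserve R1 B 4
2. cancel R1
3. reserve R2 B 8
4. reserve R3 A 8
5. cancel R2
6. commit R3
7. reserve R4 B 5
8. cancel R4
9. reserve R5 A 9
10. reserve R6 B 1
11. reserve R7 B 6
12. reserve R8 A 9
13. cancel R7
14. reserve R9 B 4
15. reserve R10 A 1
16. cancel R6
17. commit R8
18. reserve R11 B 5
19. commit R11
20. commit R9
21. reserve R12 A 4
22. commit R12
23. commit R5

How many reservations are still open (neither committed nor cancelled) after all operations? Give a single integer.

Answer: 1

Derivation:
Step 1: reserve R1 B 4 -> on_hand[A=46 B=60] avail[A=46 B=56] open={R1}
Step 2: cancel R1 -> on_hand[A=46 B=60] avail[A=46 B=60] open={}
Step 3: reserve R2 B 8 -> on_hand[A=46 B=60] avail[A=46 B=52] open={R2}
Step 4: reserve R3 A 8 -> on_hand[A=46 B=60] avail[A=38 B=52] open={R2,R3}
Step 5: cancel R2 -> on_hand[A=46 B=60] avail[A=38 B=60] open={R3}
Step 6: commit R3 -> on_hand[A=38 B=60] avail[A=38 B=60] open={}
Step 7: reserve R4 B 5 -> on_hand[A=38 B=60] avail[A=38 B=55] open={R4}
Step 8: cancel R4 -> on_hand[A=38 B=60] avail[A=38 B=60] open={}
Step 9: reserve R5 A 9 -> on_hand[A=38 B=60] avail[A=29 B=60] open={R5}
Step 10: reserve R6 B 1 -> on_hand[A=38 B=60] avail[A=29 B=59] open={R5,R6}
Step 11: reserve R7 B 6 -> on_hand[A=38 B=60] avail[A=29 B=53] open={R5,R6,R7}
Step 12: reserve R8 A 9 -> on_hand[A=38 B=60] avail[A=20 B=53] open={R5,R6,R7,R8}
Step 13: cancel R7 -> on_hand[A=38 B=60] avail[A=20 B=59] open={R5,R6,R8}
Step 14: reserve R9 B 4 -> on_hand[A=38 B=60] avail[A=20 B=55] open={R5,R6,R8,R9}
Step 15: reserve R10 A 1 -> on_hand[A=38 B=60] avail[A=19 B=55] open={R10,R5,R6,R8,R9}
Step 16: cancel R6 -> on_hand[A=38 B=60] avail[A=19 B=56] open={R10,R5,R8,R9}
Step 17: commit R8 -> on_hand[A=29 B=60] avail[A=19 B=56] open={R10,R5,R9}
Step 18: reserve R11 B 5 -> on_hand[A=29 B=60] avail[A=19 B=51] open={R10,R11,R5,R9}
Step 19: commit R11 -> on_hand[A=29 B=55] avail[A=19 B=51] open={R10,R5,R9}
Step 20: commit R9 -> on_hand[A=29 B=51] avail[A=19 B=51] open={R10,R5}
Step 21: reserve R12 A 4 -> on_hand[A=29 B=51] avail[A=15 B=51] open={R10,R12,R5}
Step 22: commit R12 -> on_hand[A=25 B=51] avail[A=15 B=51] open={R10,R5}
Step 23: commit R5 -> on_hand[A=16 B=51] avail[A=15 B=51] open={R10}
Open reservations: ['R10'] -> 1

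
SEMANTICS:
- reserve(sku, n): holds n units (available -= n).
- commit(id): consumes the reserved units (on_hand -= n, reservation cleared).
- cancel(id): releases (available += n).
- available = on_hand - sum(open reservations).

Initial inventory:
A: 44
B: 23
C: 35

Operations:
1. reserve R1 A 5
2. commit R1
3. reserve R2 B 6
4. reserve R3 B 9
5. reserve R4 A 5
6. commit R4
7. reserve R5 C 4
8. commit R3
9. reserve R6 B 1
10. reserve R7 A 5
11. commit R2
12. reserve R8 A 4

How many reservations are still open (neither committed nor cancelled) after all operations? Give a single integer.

Step 1: reserve R1 A 5 -> on_hand[A=44 B=23 C=35] avail[A=39 B=23 C=35] open={R1}
Step 2: commit R1 -> on_hand[A=39 B=23 C=35] avail[A=39 B=23 C=35] open={}
Step 3: reserve R2 B 6 -> on_hand[A=39 B=23 C=35] avail[A=39 B=17 C=35] open={R2}
Step 4: reserve R3 B 9 -> on_hand[A=39 B=23 C=35] avail[A=39 B=8 C=35] open={R2,R3}
Step 5: reserve R4 A 5 -> on_hand[A=39 B=23 C=35] avail[A=34 B=8 C=35] open={R2,R3,R4}
Step 6: commit R4 -> on_hand[A=34 B=23 C=35] avail[A=34 B=8 C=35] open={R2,R3}
Step 7: reserve R5 C 4 -> on_hand[A=34 B=23 C=35] avail[A=34 B=8 C=31] open={R2,R3,R5}
Step 8: commit R3 -> on_hand[A=34 B=14 C=35] avail[A=34 B=8 C=31] open={R2,R5}
Step 9: reserve R6 B 1 -> on_hand[A=34 B=14 C=35] avail[A=34 B=7 C=31] open={R2,R5,R6}
Step 10: reserve R7 A 5 -> on_hand[A=34 B=14 C=35] avail[A=29 B=7 C=31] open={R2,R5,R6,R7}
Step 11: commit R2 -> on_hand[A=34 B=8 C=35] avail[A=29 B=7 C=31] open={R5,R6,R7}
Step 12: reserve R8 A 4 -> on_hand[A=34 B=8 C=35] avail[A=25 B=7 C=31] open={R5,R6,R7,R8}
Open reservations: ['R5', 'R6', 'R7', 'R8'] -> 4

Answer: 4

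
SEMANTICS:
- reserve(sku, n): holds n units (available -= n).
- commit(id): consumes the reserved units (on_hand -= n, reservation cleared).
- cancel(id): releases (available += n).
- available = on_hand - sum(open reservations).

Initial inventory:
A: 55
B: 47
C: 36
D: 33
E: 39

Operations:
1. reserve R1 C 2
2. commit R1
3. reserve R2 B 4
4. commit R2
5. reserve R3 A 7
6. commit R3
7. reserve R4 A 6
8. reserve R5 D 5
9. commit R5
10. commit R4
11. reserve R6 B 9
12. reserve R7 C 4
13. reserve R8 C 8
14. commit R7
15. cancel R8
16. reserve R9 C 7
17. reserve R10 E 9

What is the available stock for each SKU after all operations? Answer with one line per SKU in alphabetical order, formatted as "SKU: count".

Step 1: reserve R1 C 2 -> on_hand[A=55 B=47 C=36 D=33 E=39] avail[A=55 B=47 C=34 D=33 E=39] open={R1}
Step 2: commit R1 -> on_hand[A=55 B=47 C=34 D=33 E=39] avail[A=55 B=47 C=34 D=33 E=39] open={}
Step 3: reserve R2 B 4 -> on_hand[A=55 B=47 C=34 D=33 E=39] avail[A=55 B=43 C=34 D=33 E=39] open={R2}
Step 4: commit R2 -> on_hand[A=55 B=43 C=34 D=33 E=39] avail[A=55 B=43 C=34 D=33 E=39] open={}
Step 5: reserve R3 A 7 -> on_hand[A=55 B=43 C=34 D=33 E=39] avail[A=48 B=43 C=34 D=33 E=39] open={R3}
Step 6: commit R3 -> on_hand[A=48 B=43 C=34 D=33 E=39] avail[A=48 B=43 C=34 D=33 E=39] open={}
Step 7: reserve R4 A 6 -> on_hand[A=48 B=43 C=34 D=33 E=39] avail[A=42 B=43 C=34 D=33 E=39] open={R4}
Step 8: reserve R5 D 5 -> on_hand[A=48 B=43 C=34 D=33 E=39] avail[A=42 B=43 C=34 D=28 E=39] open={R4,R5}
Step 9: commit R5 -> on_hand[A=48 B=43 C=34 D=28 E=39] avail[A=42 B=43 C=34 D=28 E=39] open={R4}
Step 10: commit R4 -> on_hand[A=42 B=43 C=34 D=28 E=39] avail[A=42 B=43 C=34 D=28 E=39] open={}
Step 11: reserve R6 B 9 -> on_hand[A=42 B=43 C=34 D=28 E=39] avail[A=42 B=34 C=34 D=28 E=39] open={R6}
Step 12: reserve R7 C 4 -> on_hand[A=42 B=43 C=34 D=28 E=39] avail[A=42 B=34 C=30 D=28 E=39] open={R6,R7}
Step 13: reserve R8 C 8 -> on_hand[A=42 B=43 C=34 D=28 E=39] avail[A=42 B=34 C=22 D=28 E=39] open={R6,R7,R8}
Step 14: commit R7 -> on_hand[A=42 B=43 C=30 D=28 E=39] avail[A=42 B=34 C=22 D=28 E=39] open={R6,R8}
Step 15: cancel R8 -> on_hand[A=42 B=43 C=30 D=28 E=39] avail[A=42 B=34 C=30 D=28 E=39] open={R6}
Step 16: reserve R9 C 7 -> on_hand[A=42 B=43 C=30 D=28 E=39] avail[A=42 B=34 C=23 D=28 E=39] open={R6,R9}
Step 17: reserve R10 E 9 -> on_hand[A=42 B=43 C=30 D=28 E=39] avail[A=42 B=34 C=23 D=28 E=30] open={R10,R6,R9}

Answer: A: 42
B: 34
C: 23
D: 28
E: 30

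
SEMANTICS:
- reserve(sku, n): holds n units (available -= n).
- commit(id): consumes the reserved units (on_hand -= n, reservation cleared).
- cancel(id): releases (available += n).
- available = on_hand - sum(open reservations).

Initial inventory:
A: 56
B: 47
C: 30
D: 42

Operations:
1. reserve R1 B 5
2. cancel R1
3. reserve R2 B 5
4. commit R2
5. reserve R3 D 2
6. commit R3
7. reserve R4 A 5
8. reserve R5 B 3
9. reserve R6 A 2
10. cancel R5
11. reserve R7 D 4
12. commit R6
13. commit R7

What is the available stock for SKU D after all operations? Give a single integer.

Answer: 36

Derivation:
Step 1: reserve R1 B 5 -> on_hand[A=56 B=47 C=30 D=42] avail[A=56 B=42 C=30 D=42] open={R1}
Step 2: cancel R1 -> on_hand[A=56 B=47 C=30 D=42] avail[A=56 B=47 C=30 D=42] open={}
Step 3: reserve R2 B 5 -> on_hand[A=56 B=47 C=30 D=42] avail[A=56 B=42 C=30 D=42] open={R2}
Step 4: commit R2 -> on_hand[A=56 B=42 C=30 D=42] avail[A=56 B=42 C=30 D=42] open={}
Step 5: reserve R3 D 2 -> on_hand[A=56 B=42 C=30 D=42] avail[A=56 B=42 C=30 D=40] open={R3}
Step 6: commit R3 -> on_hand[A=56 B=42 C=30 D=40] avail[A=56 B=42 C=30 D=40] open={}
Step 7: reserve R4 A 5 -> on_hand[A=56 B=42 C=30 D=40] avail[A=51 B=42 C=30 D=40] open={R4}
Step 8: reserve R5 B 3 -> on_hand[A=56 B=42 C=30 D=40] avail[A=51 B=39 C=30 D=40] open={R4,R5}
Step 9: reserve R6 A 2 -> on_hand[A=56 B=42 C=30 D=40] avail[A=49 B=39 C=30 D=40] open={R4,R5,R6}
Step 10: cancel R5 -> on_hand[A=56 B=42 C=30 D=40] avail[A=49 B=42 C=30 D=40] open={R4,R6}
Step 11: reserve R7 D 4 -> on_hand[A=56 B=42 C=30 D=40] avail[A=49 B=42 C=30 D=36] open={R4,R6,R7}
Step 12: commit R6 -> on_hand[A=54 B=42 C=30 D=40] avail[A=49 B=42 C=30 D=36] open={R4,R7}
Step 13: commit R7 -> on_hand[A=54 B=42 C=30 D=36] avail[A=49 B=42 C=30 D=36] open={R4}
Final available[D] = 36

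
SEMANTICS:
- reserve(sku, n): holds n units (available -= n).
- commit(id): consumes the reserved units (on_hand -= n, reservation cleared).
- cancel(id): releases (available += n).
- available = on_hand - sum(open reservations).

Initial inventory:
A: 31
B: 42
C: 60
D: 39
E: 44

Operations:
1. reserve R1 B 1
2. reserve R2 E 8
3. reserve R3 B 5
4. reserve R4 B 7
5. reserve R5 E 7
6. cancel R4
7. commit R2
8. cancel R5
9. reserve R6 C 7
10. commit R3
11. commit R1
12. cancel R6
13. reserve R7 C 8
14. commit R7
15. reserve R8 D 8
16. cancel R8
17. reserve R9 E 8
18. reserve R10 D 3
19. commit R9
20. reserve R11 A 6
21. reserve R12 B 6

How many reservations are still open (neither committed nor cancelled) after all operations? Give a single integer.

Step 1: reserve R1 B 1 -> on_hand[A=31 B=42 C=60 D=39 E=44] avail[A=31 B=41 C=60 D=39 E=44] open={R1}
Step 2: reserve R2 E 8 -> on_hand[A=31 B=42 C=60 D=39 E=44] avail[A=31 B=41 C=60 D=39 E=36] open={R1,R2}
Step 3: reserve R3 B 5 -> on_hand[A=31 B=42 C=60 D=39 E=44] avail[A=31 B=36 C=60 D=39 E=36] open={R1,R2,R3}
Step 4: reserve R4 B 7 -> on_hand[A=31 B=42 C=60 D=39 E=44] avail[A=31 B=29 C=60 D=39 E=36] open={R1,R2,R3,R4}
Step 5: reserve R5 E 7 -> on_hand[A=31 B=42 C=60 D=39 E=44] avail[A=31 B=29 C=60 D=39 E=29] open={R1,R2,R3,R4,R5}
Step 6: cancel R4 -> on_hand[A=31 B=42 C=60 D=39 E=44] avail[A=31 B=36 C=60 D=39 E=29] open={R1,R2,R3,R5}
Step 7: commit R2 -> on_hand[A=31 B=42 C=60 D=39 E=36] avail[A=31 B=36 C=60 D=39 E=29] open={R1,R3,R5}
Step 8: cancel R5 -> on_hand[A=31 B=42 C=60 D=39 E=36] avail[A=31 B=36 C=60 D=39 E=36] open={R1,R3}
Step 9: reserve R6 C 7 -> on_hand[A=31 B=42 C=60 D=39 E=36] avail[A=31 B=36 C=53 D=39 E=36] open={R1,R3,R6}
Step 10: commit R3 -> on_hand[A=31 B=37 C=60 D=39 E=36] avail[A=31 B=36 C=53 D=39 E=36] open={R1,R6}
Step 11: commit R1 -> on_hand[A=31 B=36 C=60 D=39 E=36] avail[A=31 B=36 C=53 D=39 E=36] open={R6}
Step 12: cancel R6 -> on_hand[A=31 B=36 C=60 D=39 E=36] avail[A=31 B=36 C=60 D=39 E=36] open={}
Step 13: reserve R7 C 8 -> on_hand[A=31 B=36 C=60 D=39 E=36] avail[A=31 B=36 C=52 D=39 E=36] open={R7}
Step 14: commit R7 -> on_hand[A=31 B=36 C=52 D=39 E=36] avail[A=31 B=36 C=52 D=39 E=36] open={}
Step 15: reserve R8 D 8 -> on_hand[A=31 B=36 C=52 D=39 E=36] avail[A=31 B=36 C=52 D=31 E=36] open={R8}
Step 16: cancel R8 -> on_hand[A=31 B=36 C=52 D=39 E=36] avail[A=31 B=36 C=52 D=39 E=36] open={}
Step 17: reserve R9 E 8 -> on_hand[A=31 B=36 C=52 D=39 E=36] avail[A=31 B=36 C=52 D=39 E=28] open={R9}
Step 18: reserve R10 D 3 -> on_hand[A=31 B=36 C=52 D=39 E=36] avail[A=31 B=36 C=52 D=36 E=28] open={R10,R9}
Step 19: commit R9 -> on_hand[A=31 B=36 C=52 D=39 E=28] avail[A=31 B=36 C=52 D=36 E=28] open={R10}
Step 20: reserve R11 A 6 -> on_hand[A=31 B=36 C=52 D=39 E=28] avail[A=25 B=36 C=52 D=36 E=28] open={R10,R11}
Step 21: reserve R12 B 6 -> on_hand[A=31 B=36 C=52 D=39 E=28] avail[A=25 B=30 C=52 D=36 E=28] open={R10,R11,R12}
Open reservations: ['R10', 'R11', 'R12'] -> 3

Answer: 3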